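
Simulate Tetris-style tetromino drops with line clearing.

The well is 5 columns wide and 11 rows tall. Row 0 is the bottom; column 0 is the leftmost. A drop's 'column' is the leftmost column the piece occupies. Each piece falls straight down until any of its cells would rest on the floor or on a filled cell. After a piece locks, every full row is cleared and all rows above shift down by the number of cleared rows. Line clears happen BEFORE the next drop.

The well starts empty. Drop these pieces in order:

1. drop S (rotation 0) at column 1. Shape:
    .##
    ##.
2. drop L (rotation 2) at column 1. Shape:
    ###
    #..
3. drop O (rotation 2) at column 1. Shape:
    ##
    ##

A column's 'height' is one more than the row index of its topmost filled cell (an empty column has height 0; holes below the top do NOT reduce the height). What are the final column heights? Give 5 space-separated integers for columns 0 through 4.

Answer: 0 5 5 3 0

Derivation:
Drop 1: S rot0 at col 1 lands with bottom-row=0; cleared 0 line(s) (total 0); column heights now [0 1 2 2 0], max=2
Drop 2: L rot2 at col 1 lands with bottom-row=1; cleared 0 line(s) (total 0); column heights now [0 3 3 3 0], max=3
Drop 3: O rot2 at col 1 lands with bottom-row=3; cleared 0 line(s) (total 0); column heights now [0 5 5 3 0], max=5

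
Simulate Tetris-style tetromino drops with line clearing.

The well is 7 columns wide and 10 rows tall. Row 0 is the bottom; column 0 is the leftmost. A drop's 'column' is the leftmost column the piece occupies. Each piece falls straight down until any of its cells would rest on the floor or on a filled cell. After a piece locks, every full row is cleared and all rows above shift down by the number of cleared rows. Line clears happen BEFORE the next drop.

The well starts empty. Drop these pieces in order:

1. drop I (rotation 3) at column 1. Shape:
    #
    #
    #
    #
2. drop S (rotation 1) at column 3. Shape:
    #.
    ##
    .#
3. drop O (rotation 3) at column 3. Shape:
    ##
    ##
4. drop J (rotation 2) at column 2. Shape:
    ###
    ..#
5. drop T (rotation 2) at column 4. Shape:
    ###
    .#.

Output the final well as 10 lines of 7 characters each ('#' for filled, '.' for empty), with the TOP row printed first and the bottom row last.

Answer: .......
.......
....###
..####.
....#..
...##..
.#.##..
.#.#...
.#.##..
.#..#..

Derivation:
Drop 1: I rot3 at col 1 lands with bottom-row=0; cleared 0 line(s) (total 0); column heights now [0 4 0 0 0 0 0], max=4
Drop 2: S rot1 at col 3 lands with bottom-row=0; cleared 0 line(s) (total 0); column heights now [0 4 0 3 2 0 0], max=4
Drop 3: O rot3 at col 3 lands with bottom-row=3; cleared 0 line(s) (total 0); column heights now [0 4 0 5 5 0 0], max=5
Drop 4: J rot2 at col 2 lands with bottom-row=5; cleared 0 line(s) (total 0); column heights now [0 4 7 7 7 0 0], max=7
Drop 5: T rot2 at col 4 lands with bottom-row=6; cleared 0 line(s) (total 0); column heights now [0 4 7 7 8 8 8], max=8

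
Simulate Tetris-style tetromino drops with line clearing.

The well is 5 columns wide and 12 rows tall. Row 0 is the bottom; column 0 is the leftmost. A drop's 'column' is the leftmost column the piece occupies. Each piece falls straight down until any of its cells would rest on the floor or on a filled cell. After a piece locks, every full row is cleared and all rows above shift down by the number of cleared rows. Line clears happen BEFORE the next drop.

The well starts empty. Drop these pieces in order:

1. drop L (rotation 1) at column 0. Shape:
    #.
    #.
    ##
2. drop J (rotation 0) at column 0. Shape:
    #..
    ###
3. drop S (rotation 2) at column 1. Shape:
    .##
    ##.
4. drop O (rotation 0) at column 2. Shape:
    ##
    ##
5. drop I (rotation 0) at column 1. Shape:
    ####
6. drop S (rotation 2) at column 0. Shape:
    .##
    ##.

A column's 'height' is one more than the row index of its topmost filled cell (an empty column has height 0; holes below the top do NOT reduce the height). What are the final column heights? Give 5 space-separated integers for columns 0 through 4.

Answer: 10 11 11 9 9

Derivation:
Drop 1: L rot1 at col 0 lands with bottom-row=0; cleared 0 line(s) (total 0); column heights now [3 1 0 0 0], max=3
Drop 2: J rot0 at col 0 lands with bottom-row=3; cleared 0 line(s) (total 0); column heights now [5 4 4 0 0], max=5
Drop 3: S rot2 at col 1 lands with bottom-row=4; cleared 0 line(s) (total 0); column heights now [5 5 6 6 0], max=6
Drop 4: O rot0 at col 2 lands with bottom-row=6; cleared 0 line(s) (total 0); column heights now [5 5 8 8 0], max=8
Drop 5: I rot0 at col 1 lands with bottom-row=8; cleared 0 line(s) (total 0); column heights now [5 9 9 9 9], max=9
Drop 6: S rot2 at col 0 lands with bottom-row=9; cleared 0 line(s) (total 0); column heights now [10 11 11 9 9], max=11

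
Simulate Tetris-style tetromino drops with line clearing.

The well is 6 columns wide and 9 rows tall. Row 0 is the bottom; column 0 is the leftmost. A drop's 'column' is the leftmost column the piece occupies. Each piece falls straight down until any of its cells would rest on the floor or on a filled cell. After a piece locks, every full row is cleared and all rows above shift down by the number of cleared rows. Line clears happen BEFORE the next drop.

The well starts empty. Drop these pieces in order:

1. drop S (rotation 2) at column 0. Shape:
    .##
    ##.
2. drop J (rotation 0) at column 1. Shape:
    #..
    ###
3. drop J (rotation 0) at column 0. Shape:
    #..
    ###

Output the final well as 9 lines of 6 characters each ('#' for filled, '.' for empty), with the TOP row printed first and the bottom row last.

Drop 1: S rot2 at col 0 lands with bottom-row=0; cleared 0 line(s) (total 0); column heights now [1 2 2 0 0 0], max=2
Drop 2: J rot0 at col 1 lands with bottom-row=2; cleared 0 line(s) (total 0); column heights now [1 4 3 3 0 0], max=4
Drop 3: J rot0 at col 0 lands with bottom-row=4; cleared 0 line(s) (total 0); column heights now [6 5 5 3 0 0], max=6

Answer: ......
......
......
#.....
###...
.#....
.###..
.##...
##....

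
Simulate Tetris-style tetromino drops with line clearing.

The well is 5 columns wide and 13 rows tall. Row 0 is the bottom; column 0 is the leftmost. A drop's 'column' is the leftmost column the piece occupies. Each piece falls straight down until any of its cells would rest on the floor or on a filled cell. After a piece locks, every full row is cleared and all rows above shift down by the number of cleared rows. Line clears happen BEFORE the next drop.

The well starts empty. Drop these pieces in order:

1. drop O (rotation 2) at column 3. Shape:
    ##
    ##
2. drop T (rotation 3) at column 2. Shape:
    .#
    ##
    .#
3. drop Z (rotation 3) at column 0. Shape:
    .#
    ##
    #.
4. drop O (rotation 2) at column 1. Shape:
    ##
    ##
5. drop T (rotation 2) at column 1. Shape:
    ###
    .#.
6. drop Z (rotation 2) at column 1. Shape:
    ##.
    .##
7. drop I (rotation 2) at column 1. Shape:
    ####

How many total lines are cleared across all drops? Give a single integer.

Drop 1: O rot2 at col 3 lands with bottom-row=0; cleared 0 line(s) (total 0); column heights now [0 0 0 2 2], max=2
Drop 2: T rot3 at col 2 lands with bottom-row=2; cleared 0 line(s) (total 0); column heights now [0 0 4 5 2], max=5
Drop 3: Z rot3 at col 0 lands with bottom-row=0; cleared 0 line(s) (total 0); column heights now [2 3 4 5 2], max=5
Drop 4: O rot2 at col 1 lands with bottom-row=4; cleared 0 line(s) (total 0); column heights now [2 6 6 5 2], max=6
Drop 5: T rot2 at col 1 lands with bottom-row=6; cleared 0 line(s) (total 0); column heights now [2 8 8 8 2], max=8
Drop 6: Z rot2 at col 1 lands with bottom-row=8; cleared 0 line(s) (total 0); column heights now [2 10 10 9 2], max=10
Drop 7: I rot2 at col 1 lands with bottom-row=10; cleared 0 line(s) (total 0); column heights now [2 11 11 11 11], max=11

Answer: 0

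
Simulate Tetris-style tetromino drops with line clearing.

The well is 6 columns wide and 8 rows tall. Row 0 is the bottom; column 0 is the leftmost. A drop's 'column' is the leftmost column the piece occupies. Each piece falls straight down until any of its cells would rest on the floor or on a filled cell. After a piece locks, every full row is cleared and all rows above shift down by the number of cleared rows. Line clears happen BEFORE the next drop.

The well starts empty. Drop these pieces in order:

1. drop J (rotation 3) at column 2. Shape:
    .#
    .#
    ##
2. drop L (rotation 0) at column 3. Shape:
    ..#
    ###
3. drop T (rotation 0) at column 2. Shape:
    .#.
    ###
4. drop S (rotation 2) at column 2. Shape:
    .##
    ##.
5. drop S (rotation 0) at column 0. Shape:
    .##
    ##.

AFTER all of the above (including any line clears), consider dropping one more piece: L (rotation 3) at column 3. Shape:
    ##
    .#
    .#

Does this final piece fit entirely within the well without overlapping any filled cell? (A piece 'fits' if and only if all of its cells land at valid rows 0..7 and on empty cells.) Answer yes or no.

Drop 1: J rot3 at col 2 lands with bottom-row=0; cleared 0 line(s) (total 0); column heights now [0 0 1 3 0 0], max=3
Drop 2: L rot0 at col 3 lands with bottom-row=3; cleared 0 line(s) (total 0); column heights now [0 0 1 4 4 5], max=5
Drop 3: T rot0 at col 2 lands with bottom-row=4; cleared 0 line(s) (total 0); column heights now [0 0 5 6 5 5], max=6
Drop 4: S rot2 at col 2 lands with bottom-row=6; cleared 0 line(s) (total 0); column heights now [0 0 7 8 8 5], max=8
Drop 5: S rot0 at col 0 lands with bottom-row=6; cleared 0 line(s) (total 0); column heights now [7 8 8 8 8 5], max=8
Test piece L rot3 at col 3 (width 2): heights before test = [7 8 8 8 8 5]; fits = False

Answer: no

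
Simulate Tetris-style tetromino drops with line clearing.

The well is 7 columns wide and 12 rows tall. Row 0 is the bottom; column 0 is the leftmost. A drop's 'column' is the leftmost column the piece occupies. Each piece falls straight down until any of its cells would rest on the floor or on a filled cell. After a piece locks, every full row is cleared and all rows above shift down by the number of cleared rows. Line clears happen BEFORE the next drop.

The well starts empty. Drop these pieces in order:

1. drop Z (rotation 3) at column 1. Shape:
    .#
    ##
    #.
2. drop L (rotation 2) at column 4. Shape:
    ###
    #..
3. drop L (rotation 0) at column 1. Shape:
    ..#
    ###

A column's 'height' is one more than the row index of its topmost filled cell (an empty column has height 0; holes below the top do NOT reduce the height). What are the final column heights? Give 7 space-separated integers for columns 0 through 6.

Drop 1: Z rot3 at col 1 lands with bottom-row=0; cleared 0 line(s) (total 0); column heights now [0 2 3 0 0 0 0], max=3
Drop 2: L rot2 at col 4 lands with bottom-row=0; cleared 0 line(s) (total 0); column heights now [0 2 3 0 2 2 2], max=3
Drop 3: L rot0 at col 1 lands with bottom-row=3; cleared 0 line(s) (total 0); column heights now [0 4 4 5 2 2 2], max=5

Answer: 0 4 4 5 2 2 2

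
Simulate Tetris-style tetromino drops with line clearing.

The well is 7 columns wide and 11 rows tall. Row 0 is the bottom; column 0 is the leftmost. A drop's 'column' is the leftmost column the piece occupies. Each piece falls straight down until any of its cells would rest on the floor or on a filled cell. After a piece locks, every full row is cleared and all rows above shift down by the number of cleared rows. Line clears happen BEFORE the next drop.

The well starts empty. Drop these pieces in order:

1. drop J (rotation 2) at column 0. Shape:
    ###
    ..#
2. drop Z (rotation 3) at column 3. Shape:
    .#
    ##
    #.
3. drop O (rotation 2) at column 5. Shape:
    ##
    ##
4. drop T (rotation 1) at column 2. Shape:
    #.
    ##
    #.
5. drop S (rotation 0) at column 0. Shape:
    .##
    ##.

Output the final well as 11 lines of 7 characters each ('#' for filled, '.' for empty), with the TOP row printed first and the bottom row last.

Answer: .......
.......
.......
.......
.......
.......
.##....
###....
..##...
..#.#..
..##.##

Derivation:
Drop 1: J rot2 at col 0 lands with bottom-row=0; cleared 0 line(s) (total 0); column heights now [2 2 2 0 0 0 0], max=2
Drop 2: Z rot3 at col 3 lands with bottom-row=0; cleared 0 line(s) (total 0); column heights now [2 2 2 2 3 0 0], max=3
Drop 3: O rot2 at col 5 lands with bottom-row=0; cleared 1 line(s) (total 1); column heights now [0 0 1 1 2 1 1], max=2
Drop 4: T rot1 at col 2 lands with bottom-row=1; cleared 0 line(s) (total 1); column heights now [0 0 4 3 2 1 1], max=4
Drop 5: S rot0 at col 0 lands with bottom-row=3; cleared 0 line(s) (total 1); column heights now [4 5 5 3 2 1 1], max=5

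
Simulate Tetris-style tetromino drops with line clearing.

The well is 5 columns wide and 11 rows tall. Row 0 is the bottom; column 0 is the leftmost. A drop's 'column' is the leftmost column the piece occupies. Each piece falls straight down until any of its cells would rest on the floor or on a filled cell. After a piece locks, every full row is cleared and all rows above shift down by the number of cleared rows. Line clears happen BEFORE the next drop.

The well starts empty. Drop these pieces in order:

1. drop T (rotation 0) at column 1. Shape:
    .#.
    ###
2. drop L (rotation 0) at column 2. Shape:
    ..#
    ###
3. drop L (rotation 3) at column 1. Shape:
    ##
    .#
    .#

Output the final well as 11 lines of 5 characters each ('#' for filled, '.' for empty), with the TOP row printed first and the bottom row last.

Answer: .....
.....
.....
.....
.....
.##..
..#..
..#.#
..###
..#..
.###.

Derivation:
Drop 1: T rot0 at col 1 lands with bottom-row=0; cleared 0 line(s) (total 0); column heights now [0 1 2 1 0], max=2
Drop 2: L rot0 at col 2 lands with bottom-row=2; cleared 0 line(s) (total 0); column heights now [0 1 3 3 4], max=4
Drop 3: L rot3 at col 1 lands with bottom-row=3; cleared 0 line(s) (total 0); column heights now [0 6 6 3 4], max=6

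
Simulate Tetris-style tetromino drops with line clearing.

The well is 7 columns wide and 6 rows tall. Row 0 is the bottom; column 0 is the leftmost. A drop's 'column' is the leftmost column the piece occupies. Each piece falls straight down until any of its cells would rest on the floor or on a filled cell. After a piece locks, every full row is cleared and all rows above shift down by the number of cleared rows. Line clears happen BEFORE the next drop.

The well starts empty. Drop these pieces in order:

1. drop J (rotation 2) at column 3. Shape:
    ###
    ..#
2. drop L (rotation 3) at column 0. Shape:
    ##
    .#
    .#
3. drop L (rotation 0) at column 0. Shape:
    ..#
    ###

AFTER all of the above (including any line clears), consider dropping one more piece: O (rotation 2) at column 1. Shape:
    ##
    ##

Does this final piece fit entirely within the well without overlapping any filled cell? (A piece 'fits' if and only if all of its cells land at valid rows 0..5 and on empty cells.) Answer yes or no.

Answer: no

Derivation:
Drop 1: J rot2 at col 3 lands with bottom-row=0; cleared 0 line(s) (total 0); column heights now [0 0 0 2 2 2 0], max=2
Drop 2: L rot3 at col 0 lands with bottom-row=0; cleared 0 line(s) (total 0); column heights now [3 3 0 2 2 2 0], max=3
Drop 3: L rot0 at col 0 lands with bottom-row=3; cleared 0 line(s) (total 0); column heights now [4 4 5 2 2 2 0], max=5
Test piece O rot2 at col 1 (width 2): heights before test = [4 4 5 2 2 2 0]; fits = False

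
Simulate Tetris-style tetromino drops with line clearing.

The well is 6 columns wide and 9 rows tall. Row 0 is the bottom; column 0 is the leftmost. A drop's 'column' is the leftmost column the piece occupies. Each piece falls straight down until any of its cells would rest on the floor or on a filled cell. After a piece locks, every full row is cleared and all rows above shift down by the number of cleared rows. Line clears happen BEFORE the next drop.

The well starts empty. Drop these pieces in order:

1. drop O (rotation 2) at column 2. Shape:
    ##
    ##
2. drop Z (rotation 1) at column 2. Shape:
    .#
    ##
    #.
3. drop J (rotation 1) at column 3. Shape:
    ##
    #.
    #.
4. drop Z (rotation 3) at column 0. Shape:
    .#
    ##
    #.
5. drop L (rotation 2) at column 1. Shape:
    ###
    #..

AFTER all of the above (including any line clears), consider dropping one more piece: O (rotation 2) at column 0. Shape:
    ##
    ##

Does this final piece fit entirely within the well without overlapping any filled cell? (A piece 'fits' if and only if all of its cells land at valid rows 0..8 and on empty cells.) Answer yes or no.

Drop 1: O rot2 at col 2 lands with bottom-row=0; cleared 0 line(s) (total 0); column heights now [0 0 2 2 0 0], max=2
Drop 2: Z rot1 at col 2 lands with bottom-row=2; cleared 0 line(s) (total 0); column heights now [0 0 4 5 0 0], max=5
Drop 3: J rot1 at col 3 lands with bottom-row=5; cleared 0 line(s) (total 0); column heights now [0 0 4 8 8 0], max=8
Drop 4: Z rot3 at col 0 lands with bottom-row=0; cleared 0 line(s) (total 0); column heights now [2 3 4 8 8 0], max=8
Drop 5: L rot2 at col 1 lands with bottom-row=7; cleared 0 line(s) (total 0); column heights now [2 9 9 9 8 0], max=9
Test piece O rot2 at col 0 (width 2): heights before test = [2 9 9 9 8 0]; fits = False

Answer: no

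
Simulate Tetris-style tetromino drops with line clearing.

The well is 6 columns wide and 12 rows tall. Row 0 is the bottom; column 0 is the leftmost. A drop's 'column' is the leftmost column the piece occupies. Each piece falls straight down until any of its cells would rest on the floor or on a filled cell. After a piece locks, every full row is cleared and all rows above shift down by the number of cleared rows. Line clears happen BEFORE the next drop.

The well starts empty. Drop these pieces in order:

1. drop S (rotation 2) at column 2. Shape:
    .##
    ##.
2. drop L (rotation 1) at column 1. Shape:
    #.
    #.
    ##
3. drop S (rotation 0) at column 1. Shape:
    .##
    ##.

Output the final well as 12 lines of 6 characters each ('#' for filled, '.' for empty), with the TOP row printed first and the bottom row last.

Drop 1: S rot2 at col 2 lands with bottom-row=0; cleared 0 line(s) (total 0); column heights now [0 0 1 2 2 0], max=2
Drop 2: L rot1 at col 1 lands with bottom-row=1; cleared 0 line(s) (total 0); column heights now [0 4 2 2 2 0], max=4
Drop 3: S rot0 at col 1 lands with bottom-row=4; cleared 0 line(s) (total 0); column heights now [0 5 6 6 2 0], max=6

Answer: ......
......
......
......
......
......
..##..
.##...
.#....
.#....
.####.
..##..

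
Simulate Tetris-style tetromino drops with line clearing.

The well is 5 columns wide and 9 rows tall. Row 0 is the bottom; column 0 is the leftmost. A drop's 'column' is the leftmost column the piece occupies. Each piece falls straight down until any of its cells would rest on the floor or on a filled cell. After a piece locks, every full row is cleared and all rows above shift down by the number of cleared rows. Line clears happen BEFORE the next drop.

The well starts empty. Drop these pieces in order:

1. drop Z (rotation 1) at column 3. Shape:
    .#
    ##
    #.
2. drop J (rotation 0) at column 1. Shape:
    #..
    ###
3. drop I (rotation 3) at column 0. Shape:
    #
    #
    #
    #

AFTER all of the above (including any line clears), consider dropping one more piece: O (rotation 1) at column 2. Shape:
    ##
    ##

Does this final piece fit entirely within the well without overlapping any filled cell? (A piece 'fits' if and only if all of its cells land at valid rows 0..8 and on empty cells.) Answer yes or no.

Answer: yes

Derivation:
Drop 1: Z rot1 at col 3 lands with bottom-row=0; cleared 0 line(s) (total 0); column heights now [0 0 0 2 3], max=3
Drop 2: J rot0 at col 1 lands with bottom-row=2; cleared 0 line(s) (total 0); column heights now [0 4 3 3 3], max=4
Drop 3: I rot3 at col 0 lands with bottom-row=0; cleared 1 line(s) (total 1); column heights now [3 3 0 2 2], max=3
Test piece O rot1 at col 2 (width 2): heights before test = [3 3 0 2 2]; fits = True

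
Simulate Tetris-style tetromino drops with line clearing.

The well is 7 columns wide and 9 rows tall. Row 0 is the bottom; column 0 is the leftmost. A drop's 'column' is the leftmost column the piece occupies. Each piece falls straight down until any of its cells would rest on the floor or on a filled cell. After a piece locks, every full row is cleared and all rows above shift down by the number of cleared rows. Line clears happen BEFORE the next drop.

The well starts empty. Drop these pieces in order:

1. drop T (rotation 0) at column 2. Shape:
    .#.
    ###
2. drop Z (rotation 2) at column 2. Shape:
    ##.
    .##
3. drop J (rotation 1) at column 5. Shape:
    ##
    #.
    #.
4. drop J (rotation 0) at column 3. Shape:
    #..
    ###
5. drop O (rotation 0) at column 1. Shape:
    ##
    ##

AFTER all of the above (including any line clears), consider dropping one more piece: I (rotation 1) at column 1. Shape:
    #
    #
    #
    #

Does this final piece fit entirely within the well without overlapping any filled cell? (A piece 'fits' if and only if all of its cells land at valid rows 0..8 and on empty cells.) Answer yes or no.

Drop 1: T rot0 at col 2 lands with bottom-row=0; cleared 0 line(s) (total 0); column heights now [0 0 1 2 1 0 0], max=2
Drop 2: Z rot2 at col 2 lands with bottom-row=2; cleared 0 line(s) (total 0); column heights now [0 0 4 4 3 0 0], max=4
Drop 3: J rot1 at col 5 lands with bottom-row=0; cleared 0 line(s) (total 0); column heights now [0 0 4 4 3 3 3], max=4
Drop 4: J rot0 at col 3 lands with bottom-row=4; cleared 0 line(s) (total 0); column heights now [0 0 4 6 5 5 3], max=6
Drop 5: O rot0 at col 1 lands with bottom-row=4; cleared 0 line(s) (total 0); column heights now [0 6 6 6 5 5 3], max=6
Test piece I rot1 at col 1 (width 1): heights before test = [0 6 6 6 5 5 3]; fits = False

Answer: no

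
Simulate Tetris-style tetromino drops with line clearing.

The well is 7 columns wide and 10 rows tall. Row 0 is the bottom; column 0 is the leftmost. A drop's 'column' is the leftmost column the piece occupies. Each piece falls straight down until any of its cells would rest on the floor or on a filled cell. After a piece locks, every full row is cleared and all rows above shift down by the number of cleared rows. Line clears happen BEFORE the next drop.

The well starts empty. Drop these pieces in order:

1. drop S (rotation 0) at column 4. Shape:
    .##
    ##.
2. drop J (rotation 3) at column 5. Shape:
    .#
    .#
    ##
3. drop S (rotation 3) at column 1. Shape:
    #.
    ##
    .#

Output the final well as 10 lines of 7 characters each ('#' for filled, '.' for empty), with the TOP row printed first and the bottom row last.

Drop 1: S rot0 at col 4 lands with bottom-row=0; cleared 0 line(s) (total 0); column heights now [0 0 0 0 1 2 2], max=2
Drop 2: J rot3 at col 5 lands with bottom-row=2; cleared 0 line(s) (total 0); column heights now [0 0 0 0 1 3 5], max=5
Drop 3: S rot3 at col 1 lands with bottom-row=0; cleared 0 line(s) (total 0); column heights now [0 3 2 0 1 3 5], max=5

Answer: .......
.......
.......
.......
.......
......#
......#
.#...##
.##..##
..#.##.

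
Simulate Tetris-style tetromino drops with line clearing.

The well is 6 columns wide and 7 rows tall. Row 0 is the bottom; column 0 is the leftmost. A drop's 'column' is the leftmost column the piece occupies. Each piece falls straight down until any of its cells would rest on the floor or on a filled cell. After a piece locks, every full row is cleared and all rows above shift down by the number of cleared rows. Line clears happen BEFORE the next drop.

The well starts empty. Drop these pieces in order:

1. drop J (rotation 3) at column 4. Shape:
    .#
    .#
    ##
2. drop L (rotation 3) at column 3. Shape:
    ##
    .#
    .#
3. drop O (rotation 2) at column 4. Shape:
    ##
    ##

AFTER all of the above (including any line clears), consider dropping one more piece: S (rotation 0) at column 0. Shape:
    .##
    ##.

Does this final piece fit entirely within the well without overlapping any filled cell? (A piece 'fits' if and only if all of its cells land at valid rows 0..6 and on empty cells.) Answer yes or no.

Drop 1: J rot3 at col 4 lands with bottom-row=0; cleared 0 line(s) (total 0); column heights now [0 0 0 0 1 3], max=3
Drop 2: L rot3 at col 3 lands with bottom-row=1; cleared 0 line(s) (total 0); column heights now [0 0 0 4 4 3], max=4
Drop 3: O rot2 at col 4 lands with bottom-row=4; cleared 0 line(s) (total 0); column heights now [0 0 0 4 6 6], max=6
Test piece S rot0 at col 0 (width 3): heights before test = [0 0 0 4 6 6]; fits = True

Answer: yes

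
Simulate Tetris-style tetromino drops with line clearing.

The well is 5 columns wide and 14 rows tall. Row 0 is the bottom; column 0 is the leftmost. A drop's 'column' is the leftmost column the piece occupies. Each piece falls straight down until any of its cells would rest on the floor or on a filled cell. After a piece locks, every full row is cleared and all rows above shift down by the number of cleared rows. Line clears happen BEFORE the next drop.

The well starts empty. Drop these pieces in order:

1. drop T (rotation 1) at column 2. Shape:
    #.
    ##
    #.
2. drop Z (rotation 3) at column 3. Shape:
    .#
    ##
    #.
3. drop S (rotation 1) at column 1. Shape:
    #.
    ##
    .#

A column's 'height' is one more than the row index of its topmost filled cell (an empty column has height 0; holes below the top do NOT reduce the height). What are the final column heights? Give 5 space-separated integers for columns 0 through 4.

Drop 1: T rot1 at col 2 lands with bottom-row=0; cleared 0 line(s) (total 0); column heights now [0 0 3 2 0], max=3
Drop 2: Z rot3 at col 3 lands with bottom-row=2; cleared 0 line(s) (total 0); column heights now [0 0 3 4 5], max=5
Drop 3: S rot1 at col 1 lands with bottom-row=3; cleared 0 line(s) (total 0); column heights now [0 6 5 4 5], max=6

Answer: 0 6 5 4 5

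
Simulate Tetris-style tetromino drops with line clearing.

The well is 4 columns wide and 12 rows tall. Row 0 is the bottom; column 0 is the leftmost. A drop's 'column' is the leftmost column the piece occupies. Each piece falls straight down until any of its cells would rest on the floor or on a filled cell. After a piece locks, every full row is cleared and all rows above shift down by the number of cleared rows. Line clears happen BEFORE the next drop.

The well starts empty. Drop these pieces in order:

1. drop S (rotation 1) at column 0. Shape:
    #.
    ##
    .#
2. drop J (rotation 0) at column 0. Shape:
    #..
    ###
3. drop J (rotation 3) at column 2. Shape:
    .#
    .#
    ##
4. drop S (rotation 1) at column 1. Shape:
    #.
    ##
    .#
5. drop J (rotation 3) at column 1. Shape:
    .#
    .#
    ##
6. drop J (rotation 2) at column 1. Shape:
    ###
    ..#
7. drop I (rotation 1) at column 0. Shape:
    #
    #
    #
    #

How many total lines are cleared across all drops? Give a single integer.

Drop 1: S rot1 at col 0 lands with bottom-row=0; cleared 0 line(s) (total 0); column heights now [3 2 0 0], max=3
Drop 2: J rot0 at col 0 lands with bottom-row=3; cleared 0 line(s) (total 0); column heights now [5 4 4 0], max=5
Drop 3: J rot3 at col 2 lands with bottom-row=4; cleared 0 line(s) (total 0); column heights now [5 4 5 7], max=7
Drop 4: S rot1 at col 1 lands with bottom-row=5; cleared 0 line(s) (total 0); column heights now [5 8 7 7], max=8
Drop 5: J rot3 at col 1 lands with bottom-row=8; cleared 0 line(s) (total 0); column heights now [5 9 11 7], max=11
Drop 6: J rot2 at col 1 lands with bottom-row=10; cleared 0 line(s) (total 0); column heights now [5 12 12 12], max=12
Drop 7: I rot1 at col 0 lands with bottom-row=5; cleared 1 line(s) (total 1); column heights now [8 11 11 11], max=11

Answer: 1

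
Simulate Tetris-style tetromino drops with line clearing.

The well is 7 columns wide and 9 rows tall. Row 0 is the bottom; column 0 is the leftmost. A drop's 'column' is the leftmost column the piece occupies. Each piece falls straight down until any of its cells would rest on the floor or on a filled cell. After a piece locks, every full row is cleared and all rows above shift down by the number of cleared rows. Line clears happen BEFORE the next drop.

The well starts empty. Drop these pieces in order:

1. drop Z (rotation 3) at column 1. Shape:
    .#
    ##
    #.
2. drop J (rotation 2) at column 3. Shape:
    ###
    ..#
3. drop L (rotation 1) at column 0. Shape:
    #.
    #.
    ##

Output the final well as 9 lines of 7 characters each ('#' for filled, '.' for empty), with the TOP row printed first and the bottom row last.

Drop 1: Z rot3 at col 1 lands with bottom-row=0; cleared 0 line(s) (total 0); column heights now [0 2 3 0 0 0 0], max=3
Drop 2: J rot2 at col 3 lands with bottom-row=0; cleared 0 line(s) (total 0); column heights now [0 2 3 2 2 2 0], max=3
Drop 3: L rot1 at col 0 lands with bottom-row=2; cleared 0 line(s) (total 0); column heights now [5 3 3 2 2 2 0], max=5

Answer: .......
.......
.......
.......
#......
#......
###....
.#####.
.#...#.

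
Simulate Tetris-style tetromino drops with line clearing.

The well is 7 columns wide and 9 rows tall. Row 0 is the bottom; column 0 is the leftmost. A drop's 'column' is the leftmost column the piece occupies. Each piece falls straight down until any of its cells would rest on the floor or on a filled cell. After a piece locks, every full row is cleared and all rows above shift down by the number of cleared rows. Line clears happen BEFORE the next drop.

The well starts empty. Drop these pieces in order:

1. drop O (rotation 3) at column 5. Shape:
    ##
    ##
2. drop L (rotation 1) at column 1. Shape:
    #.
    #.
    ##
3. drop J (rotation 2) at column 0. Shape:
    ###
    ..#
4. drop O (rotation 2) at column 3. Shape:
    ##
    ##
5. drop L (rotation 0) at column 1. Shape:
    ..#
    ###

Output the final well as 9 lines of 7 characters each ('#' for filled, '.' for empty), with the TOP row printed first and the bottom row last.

Answer: .......
.......
.......
...#...
.###...
###....
.##....
.#.####
.######

Derivation:
Drop 1: O rot3 at col 5 lands with bottom-row=0; cleared 0 line(s) (total 0); column heights now [0 0 0 0 0 2 2], max=2
Drop 2: L rot1 at col 1 lands with bottom-row=0; cleared 0 line(s) (total 0); column heights now [0 3 1 0 0 2 2], max=3
Drop 3: J rot2 at col 0 lands with bottom-row=2; cleared 0 line(s) (total 0); column heights now [4 4 4 0 0 2 2], max=4
Drop 4: O rot2 at col 3 lands with bottom-row=0; cleared 0 line(s) (total 0); column heights now [4 4 4 2 2 2 2], max=4
Drop 5: L rot0 at col 1 lands with bottom-row=4; cleared 0 line(s) (total 0); column heights now [4 5 5 6 2 2 2], max=6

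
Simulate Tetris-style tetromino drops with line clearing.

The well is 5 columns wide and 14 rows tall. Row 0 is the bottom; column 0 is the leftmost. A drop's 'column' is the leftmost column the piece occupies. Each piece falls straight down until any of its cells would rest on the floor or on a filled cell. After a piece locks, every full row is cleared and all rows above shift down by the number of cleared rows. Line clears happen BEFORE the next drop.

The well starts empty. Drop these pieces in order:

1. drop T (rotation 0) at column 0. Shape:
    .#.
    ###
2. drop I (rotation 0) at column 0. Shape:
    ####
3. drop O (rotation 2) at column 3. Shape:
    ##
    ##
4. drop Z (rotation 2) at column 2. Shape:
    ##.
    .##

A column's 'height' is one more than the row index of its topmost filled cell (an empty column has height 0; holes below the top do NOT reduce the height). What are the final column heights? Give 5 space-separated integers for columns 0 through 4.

Drop 1: T rot0 at col 0 lands with bottom-row=0; cleared 0 line(s) (total 0); column heights now [1 2 1 0 0], max=2
Drop 2: I rot0 at col 0 lands with bottom-row=2; cleared 0 line(s) (total 0); column heights now [3 3 3 3 0], max=3
Drop 3: O rot2 at col 3 lands with bottom-row=3; cleared 0 line(s) (total 0); column heights now [3 3 3 5 5], max=5
Drop 4: Z rot2 at col 2 lands with bottom-row=5; cleared 0 line(s) (total 0); column heights now [3 3 7 7 6], max=7

Answer: 3 3 7 7 6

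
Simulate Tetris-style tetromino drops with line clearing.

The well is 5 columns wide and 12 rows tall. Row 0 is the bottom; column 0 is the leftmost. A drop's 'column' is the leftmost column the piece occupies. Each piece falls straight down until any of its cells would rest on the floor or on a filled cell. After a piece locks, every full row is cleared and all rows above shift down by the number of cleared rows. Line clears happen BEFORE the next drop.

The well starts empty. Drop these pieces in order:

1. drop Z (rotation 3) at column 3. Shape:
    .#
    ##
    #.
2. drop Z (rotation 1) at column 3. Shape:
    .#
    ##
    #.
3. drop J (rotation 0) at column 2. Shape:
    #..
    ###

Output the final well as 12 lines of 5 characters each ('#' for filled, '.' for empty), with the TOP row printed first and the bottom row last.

Drop 1: Z rot3 at col 3 lands with bottom-row=0; cleared 0 line(s) (total 0); column heights now [0 0 0 2 3], max=3
Drop 2: Z rot1 at col 3 lands with bottom-row=2; cleared 0 line(s) (total 0); column heights now [0 0 0 4 5], max=5
Drop 3: J rot0 at col 2 lands with bottom-row=5; cleared 0 line(s) (total 0); column heights now [0 0 7 6 6], max=7

Answer: .....
.....
.....
.....
.....
..#..
..###
....#
...##
...##
...##
...#.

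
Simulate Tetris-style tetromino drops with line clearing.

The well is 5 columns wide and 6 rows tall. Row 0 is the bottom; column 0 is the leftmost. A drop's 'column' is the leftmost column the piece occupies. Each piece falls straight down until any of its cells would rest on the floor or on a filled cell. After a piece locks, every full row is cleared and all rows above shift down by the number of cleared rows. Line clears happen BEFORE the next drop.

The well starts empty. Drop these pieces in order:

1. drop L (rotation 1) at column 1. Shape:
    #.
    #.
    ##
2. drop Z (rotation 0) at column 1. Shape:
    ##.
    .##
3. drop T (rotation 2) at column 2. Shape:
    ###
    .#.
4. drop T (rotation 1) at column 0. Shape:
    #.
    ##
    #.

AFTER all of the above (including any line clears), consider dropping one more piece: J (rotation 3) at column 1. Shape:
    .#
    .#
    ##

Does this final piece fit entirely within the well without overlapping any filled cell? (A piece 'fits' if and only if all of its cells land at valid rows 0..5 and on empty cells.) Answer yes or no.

Answer: no

Derivation:
Drop 1: L rot1 at col 1 lands with bottom-row=0; cleared 0 line(s) (total 0); column heights now [0 3 1 0 0], max=3
Drop 2: Z rot0 at col 1 lands with bottom-row=2; cleared 0 line(s) (total 0); column heights now [0 4 4 3 0], max=4
Drop 3: T rot2 at col 2 lands with bottom-row=3; cleared 0 line(s) (total 0); column heights now [0 4 5 5 5], max=5
Drop 4: T rot1 at col 0 lands with bottom-row=3; cleared 1 line(s) (total 1); column heights now [5 4 4 4 0], max=5
Test piece J rot3 at col 1 (width 2): heights before test = [5 4 4 4 0]; fits = False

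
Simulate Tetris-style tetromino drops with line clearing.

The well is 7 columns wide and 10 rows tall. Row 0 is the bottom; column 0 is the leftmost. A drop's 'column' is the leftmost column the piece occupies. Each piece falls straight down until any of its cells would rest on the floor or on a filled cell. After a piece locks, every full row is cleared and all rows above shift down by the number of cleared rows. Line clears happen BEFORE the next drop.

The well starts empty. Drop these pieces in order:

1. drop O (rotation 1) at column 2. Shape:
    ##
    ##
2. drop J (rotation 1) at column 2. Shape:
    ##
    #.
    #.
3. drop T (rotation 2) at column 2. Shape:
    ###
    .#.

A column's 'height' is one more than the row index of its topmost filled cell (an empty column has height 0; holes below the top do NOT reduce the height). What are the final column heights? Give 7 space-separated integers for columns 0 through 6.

Drop 1: O rot1 at col 2 lands with bottom-row=0; cleared 0 line(s) (total 0); column heights now [0 0 2 2 0 0 0], max=2
Drop 2: J rot1 at col 2 lands with bottom-row=2; cleared 0 line(s) (total 0); column heights now [0 0 5 5 0 0 0], max=5
Drop 3: T rot2 at col 2 lands with bottom-row=5; cleared 0 line(s) (total 0); column heights now [0 0 7 7 7 0 0], max=7

Answer: 0 0 7 7 7 0 0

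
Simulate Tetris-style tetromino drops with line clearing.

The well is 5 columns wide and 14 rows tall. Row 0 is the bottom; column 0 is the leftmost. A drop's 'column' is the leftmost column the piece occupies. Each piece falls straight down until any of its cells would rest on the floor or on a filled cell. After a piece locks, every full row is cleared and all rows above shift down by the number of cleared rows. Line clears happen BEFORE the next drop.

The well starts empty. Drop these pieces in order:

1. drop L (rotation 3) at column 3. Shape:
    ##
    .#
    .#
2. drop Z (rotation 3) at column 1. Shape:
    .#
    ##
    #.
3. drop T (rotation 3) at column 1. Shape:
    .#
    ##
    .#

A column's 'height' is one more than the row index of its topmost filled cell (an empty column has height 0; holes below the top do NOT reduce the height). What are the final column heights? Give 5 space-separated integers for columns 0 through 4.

Drop 1: L rot3 at col 3 lands with bottom-row=0; cleared 0 line(s) (total 0); column heights now [0 0 0 3 3], max=3
Drop 2: Z rot3 at col 1 lands with bottom-row=0; cleared 0 line(s) (total 0); column heights now [0 2 3 3 3], max=3
Drop 3: T rot3 at col 1 lands with bottom-row=3; cleared 0 line(s) (total 0); column heights now [0 5 6 3 3], max=6

Answer: 0 5 6 3 3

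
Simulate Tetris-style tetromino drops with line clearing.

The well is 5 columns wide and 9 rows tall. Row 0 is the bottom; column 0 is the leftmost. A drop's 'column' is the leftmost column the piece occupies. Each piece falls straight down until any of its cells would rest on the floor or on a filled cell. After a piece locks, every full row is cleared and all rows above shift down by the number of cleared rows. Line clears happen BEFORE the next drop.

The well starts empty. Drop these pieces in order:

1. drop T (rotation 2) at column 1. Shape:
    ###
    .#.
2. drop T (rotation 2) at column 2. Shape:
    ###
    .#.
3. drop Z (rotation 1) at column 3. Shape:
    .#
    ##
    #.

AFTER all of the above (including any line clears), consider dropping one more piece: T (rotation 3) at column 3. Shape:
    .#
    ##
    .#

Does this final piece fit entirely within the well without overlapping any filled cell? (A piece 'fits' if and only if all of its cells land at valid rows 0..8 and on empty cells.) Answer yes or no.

Drop 1: T rot2 at col 1 lands with bottom-row=0; cleared 0 line(s) (total 0); column heights now [0 2 2 2 0], max=2
Drop 2: T rot2 at col 2 lands with bottom-row=2; cleared 0 line(s) (total 0); column heights now [0 2 4 4 4], max=4
Drop 3: Z rot1 at col 3 lands with bottom-row=4; cleared 0 line(s) (total 0); column heights now [0 2 4 6 7], max=7
Test piece T rot3 at col 3 (width 2): heights before test = [0 2 4 6 7]; fits = False

Answer: no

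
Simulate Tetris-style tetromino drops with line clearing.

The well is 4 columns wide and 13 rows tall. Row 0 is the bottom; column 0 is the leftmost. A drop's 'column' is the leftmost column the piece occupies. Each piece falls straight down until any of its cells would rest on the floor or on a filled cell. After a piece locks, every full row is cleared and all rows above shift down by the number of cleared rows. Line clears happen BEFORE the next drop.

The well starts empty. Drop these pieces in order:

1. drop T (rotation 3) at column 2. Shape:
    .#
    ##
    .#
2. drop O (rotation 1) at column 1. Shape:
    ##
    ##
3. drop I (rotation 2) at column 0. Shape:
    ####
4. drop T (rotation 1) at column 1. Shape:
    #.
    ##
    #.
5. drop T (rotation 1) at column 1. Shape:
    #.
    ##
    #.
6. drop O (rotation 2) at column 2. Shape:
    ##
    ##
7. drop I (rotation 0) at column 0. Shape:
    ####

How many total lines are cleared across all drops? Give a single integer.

Answer: 2

Derivation:
Drop 1: T rot3 at col 2 lands with bottom-row=0; cleared 0 line(s) (total 0); column heights now [0 0 2 3], max=3
Drop 2: O rot1 at col 1 lands with bottom-row=2; cleared 0 line(s) (total 0); column heights now [0 4 4 3], max=4
Drop 3: I rot2 at col 0 lands with bottom-row=4; cleared 1 line(s) (total 1); column heights now [0 4 4 3], max=4
Drop 4: T rot1 at col 1 lands with bottom-row=4; cleared 0 line(s) (total 1); column heights now [0 7 6 3], max=7
Drop 5: T rot1 at col 1 lands with bottom-row=7; cleared 0 line(s) (total 1); column heights now [0 10 9 3], max=10
Drop 6: O rot2 at col 2 lands with bottom-row=9; cleared 0 line(s) (total 1); column heights now [0 10 11 11], max=11
Drop 7: I rot0 at col 0 lands with bottom-row=11; cleared 1 line(s) (total 2); column heights now [0 10 11 11], max=11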